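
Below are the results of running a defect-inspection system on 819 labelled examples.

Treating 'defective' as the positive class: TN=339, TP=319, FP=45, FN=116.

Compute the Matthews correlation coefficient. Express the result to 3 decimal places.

MCC = (TP·TN − FP·FN) / √((TP+FP)(TP+FN)(TN+FP)(TN+FN))
Numerator = 319·339 − 45·116 = 102921
Denominator = √(364·435·384·455) = √27665164800 = 166328.4846
MCC = 102921 / 166328.4846 = 0.619

0.619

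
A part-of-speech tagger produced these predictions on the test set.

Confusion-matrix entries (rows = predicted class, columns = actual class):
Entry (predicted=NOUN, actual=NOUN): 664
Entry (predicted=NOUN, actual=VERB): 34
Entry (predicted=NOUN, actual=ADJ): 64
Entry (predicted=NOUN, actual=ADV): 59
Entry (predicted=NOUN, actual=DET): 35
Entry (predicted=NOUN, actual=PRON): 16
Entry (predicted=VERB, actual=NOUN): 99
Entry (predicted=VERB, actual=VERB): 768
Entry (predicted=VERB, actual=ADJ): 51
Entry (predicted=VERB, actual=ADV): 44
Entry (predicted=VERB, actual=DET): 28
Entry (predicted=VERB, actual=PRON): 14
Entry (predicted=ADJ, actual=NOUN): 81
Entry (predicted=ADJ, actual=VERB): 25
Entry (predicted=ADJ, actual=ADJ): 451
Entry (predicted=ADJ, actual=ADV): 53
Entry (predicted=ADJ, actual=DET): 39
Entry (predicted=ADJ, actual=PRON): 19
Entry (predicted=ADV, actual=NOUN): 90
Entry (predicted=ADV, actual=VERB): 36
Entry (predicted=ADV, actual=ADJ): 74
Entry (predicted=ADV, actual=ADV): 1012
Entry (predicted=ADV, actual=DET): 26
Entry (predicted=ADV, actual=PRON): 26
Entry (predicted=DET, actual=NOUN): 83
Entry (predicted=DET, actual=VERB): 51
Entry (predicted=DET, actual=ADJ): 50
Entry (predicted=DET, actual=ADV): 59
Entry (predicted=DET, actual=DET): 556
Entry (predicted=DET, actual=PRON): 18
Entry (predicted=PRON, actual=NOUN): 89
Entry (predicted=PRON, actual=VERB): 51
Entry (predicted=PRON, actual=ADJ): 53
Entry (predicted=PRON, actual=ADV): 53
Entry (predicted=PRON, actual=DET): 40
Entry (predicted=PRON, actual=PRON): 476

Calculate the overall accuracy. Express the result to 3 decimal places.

0.729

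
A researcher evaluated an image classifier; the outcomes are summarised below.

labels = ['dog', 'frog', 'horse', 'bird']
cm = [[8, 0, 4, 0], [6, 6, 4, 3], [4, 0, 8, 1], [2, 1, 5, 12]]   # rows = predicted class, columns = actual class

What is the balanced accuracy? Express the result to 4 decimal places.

Balanced accuracy = mean of per-class recall.
  dog: recall = 8/20 = 0.40000
  frog: recall = 6/7 = 0.85714
  horse: recall = 8/21 = 0.38095
  bird: recall = 12/16 = 0.75000
Mean = (0.40000 + 0.85714 + 0.38095 + 0.75000) / 4 = 0.5970

0.5970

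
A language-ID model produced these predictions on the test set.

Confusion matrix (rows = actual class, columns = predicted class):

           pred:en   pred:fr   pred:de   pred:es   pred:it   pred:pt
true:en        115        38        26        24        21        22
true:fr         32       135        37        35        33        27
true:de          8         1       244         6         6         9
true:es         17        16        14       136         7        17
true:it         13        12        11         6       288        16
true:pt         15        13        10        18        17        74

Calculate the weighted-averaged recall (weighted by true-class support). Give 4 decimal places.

Per-class recall (TP/(TP+FN)):
  en: TP=115, FN=38+26+24+21+22=131 → 115/246 = 0.46748
  fr: TP=135, FN=32+37+35+33+27=164 → 135/299 = 0.45151
  de: TP=244, FN=8+1+6+6+9=30 → 244/274 = 0.89051
  es: TP=136, FN=17+16+14+7+17=71 → 136/207 = 0.65700
  it: TP=288, FN=13+12+11+6+16=58 → 288/346 = 0.83237
  pt: TP=74, FN=15+13+10+18+17=73 → 74/147 = 0.50340
Weighted-recall = Σ (supportᵢ/N)·recallᵢ with N=1519: (246/1519)·0.46748 + (299/1519)·0.45151 + (274/1519)·0.89051 + (207/1519)·0.65700 + (346/1519)·0.83237 + (147/1519)·0.50340 = 0.6531

0.6531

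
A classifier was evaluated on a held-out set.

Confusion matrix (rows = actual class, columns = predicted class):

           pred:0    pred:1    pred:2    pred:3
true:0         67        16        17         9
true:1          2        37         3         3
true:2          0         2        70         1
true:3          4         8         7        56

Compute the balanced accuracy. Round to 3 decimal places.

Balanced accuracy = mean of per-class recall.
  0: recall = 67/109 = 0.6147
  1: recall = 37/45 = 0.8222
  2: recall = 70/73 = 0.9589
  3: recall = 56/75 = 0.7467
Mean = (0.6147 + 0.8222 + 0.9589 + 0.7467) / 4 = 0.786

0.786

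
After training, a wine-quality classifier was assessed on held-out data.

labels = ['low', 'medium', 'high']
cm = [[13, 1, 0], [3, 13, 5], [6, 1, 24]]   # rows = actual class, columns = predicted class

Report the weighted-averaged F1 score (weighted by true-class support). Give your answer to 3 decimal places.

0.759

Per-class F1 score (2·TP/(2·TP+FP+FN)):
  low: TP=13, FP=3+6=9, FN=1+0=1 → 26/36 = 0.7222
  medium: TP=13, FP=1+1=2, FN=3+5=8 → 26/36 = 0.7222
  high: TP=24, FP=0+5=5, FN=6+1=7 → 48/60 = 0.8000
Weighted-F1 score = Σ (supportᵢ/N)·F1 scoreᵢ with N=66: (14/66)·0.7222 + (21/66)·0.7222 + (31/66)·0.8000 = 0.759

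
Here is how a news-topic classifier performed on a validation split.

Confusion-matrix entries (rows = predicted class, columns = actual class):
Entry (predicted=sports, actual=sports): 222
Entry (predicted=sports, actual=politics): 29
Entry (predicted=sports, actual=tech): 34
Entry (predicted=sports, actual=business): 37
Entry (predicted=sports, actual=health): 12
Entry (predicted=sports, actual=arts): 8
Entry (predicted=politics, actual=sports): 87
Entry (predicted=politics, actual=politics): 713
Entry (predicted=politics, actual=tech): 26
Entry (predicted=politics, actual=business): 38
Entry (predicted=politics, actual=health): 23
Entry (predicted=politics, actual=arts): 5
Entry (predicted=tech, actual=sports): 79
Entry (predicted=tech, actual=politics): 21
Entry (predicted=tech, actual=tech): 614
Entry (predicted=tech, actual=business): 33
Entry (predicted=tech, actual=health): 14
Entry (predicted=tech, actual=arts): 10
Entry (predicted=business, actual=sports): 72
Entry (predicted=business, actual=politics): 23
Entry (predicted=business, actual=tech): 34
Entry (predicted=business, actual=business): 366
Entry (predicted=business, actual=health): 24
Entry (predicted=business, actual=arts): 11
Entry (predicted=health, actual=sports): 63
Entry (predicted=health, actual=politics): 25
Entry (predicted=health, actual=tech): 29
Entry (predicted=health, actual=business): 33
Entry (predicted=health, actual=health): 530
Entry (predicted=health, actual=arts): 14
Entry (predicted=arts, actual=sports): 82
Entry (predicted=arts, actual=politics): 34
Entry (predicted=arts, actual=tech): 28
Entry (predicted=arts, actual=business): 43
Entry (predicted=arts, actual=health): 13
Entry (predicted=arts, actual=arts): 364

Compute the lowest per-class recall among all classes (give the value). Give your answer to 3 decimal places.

0.367

Per-class recall (TP/(TP+FN)):
  sports: TP=222, FN=87+79+72+63+82=383 → 222/605 = 0.3669
  politics: TP=713, FN=29+21+23+25+34=132 → 713/845 = 0.8438
  tech: TP=614, FN=34+26+34+29+28=151 → 614/765 = 0.8026
  business: TP=366, FN=37+38+33+33+43=184 → 366/550 = 0.6655
  health: TP=530, FN=12+23+14+24+13=86 → 530/616 = 0.8604
  arts: TP=364, FN=8+5+10+11+14=48 → 364/412 = 0.8835
Lowest is class 'sports' with recall = 0.367.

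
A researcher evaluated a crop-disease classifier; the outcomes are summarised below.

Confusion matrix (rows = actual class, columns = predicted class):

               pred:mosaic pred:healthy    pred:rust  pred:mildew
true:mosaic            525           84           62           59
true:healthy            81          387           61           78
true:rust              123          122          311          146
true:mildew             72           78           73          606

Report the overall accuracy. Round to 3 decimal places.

0.638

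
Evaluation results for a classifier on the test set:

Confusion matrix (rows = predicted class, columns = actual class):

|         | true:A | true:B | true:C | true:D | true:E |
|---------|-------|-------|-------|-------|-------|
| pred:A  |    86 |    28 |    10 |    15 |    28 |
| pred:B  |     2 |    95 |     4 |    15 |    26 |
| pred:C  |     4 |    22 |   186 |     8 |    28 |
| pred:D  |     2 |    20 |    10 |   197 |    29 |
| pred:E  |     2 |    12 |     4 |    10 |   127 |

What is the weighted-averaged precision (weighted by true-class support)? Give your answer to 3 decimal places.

Per-class precision (TP/(TP+FP)):
  A: TP=86, FP=28+10+15+28=81 → 86/167 = 0.5150
  B: TP=95, FP=2+4+15+26=47 → 95/142 = 0.6690
  C: TP=186, FP=4+22+8+28=62 → 186/248 = 0.7500
  D: TP=197, FP=2+20+10+29=61 → 197/258 = 0.7636
  E: TP=127, FP=2+12+4+10=28 → 127/155 = 0.8194
Weighted-precision = Σ (supportᵢ/N)·precisionᵢ with N=970: (96/970)·0.5150 + (177/970)·0.6690 + (214/970)·0.7500 + (245/970)·0.7636 + (238/970)·0.8194 = 0.732

0.732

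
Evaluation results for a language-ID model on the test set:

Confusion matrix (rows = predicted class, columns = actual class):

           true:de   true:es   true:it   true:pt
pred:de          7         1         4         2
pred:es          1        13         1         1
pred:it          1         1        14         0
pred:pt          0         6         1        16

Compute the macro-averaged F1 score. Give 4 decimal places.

0.7128

Per-class F1 score (2·TP/(2·TP+FP+FN)):
  de: TP=7, FP=1+4+2=7, FN=1+1+0=2 → 14/23 = 0.60870
  es: TP=13, FP=1+1+1=3, FN=1+1+6=8 → 26/37 = 0.70270
  it: TP=14, FP=1+1+0=2, FN=4+1+1=6 → 28/36 = 0.77778
  pt: TP=16, FP=0+6+1=7, FN=2+1+0=3 → 32/42 = 0.76190
Macro-F1 score = mean = (0.60870 + 0.70270 + 0.77778 + 0.76190) / 4 = 0.7128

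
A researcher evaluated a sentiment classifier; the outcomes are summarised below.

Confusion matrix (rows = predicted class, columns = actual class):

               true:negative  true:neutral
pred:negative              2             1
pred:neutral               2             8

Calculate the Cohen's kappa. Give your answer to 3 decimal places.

0.418

Observed agreement pₒ = trace/N = 10/13 = 0.7692
Expected agreement pₑ = Σ (rowᵢ·colᵢ)/N² = (4·3 + 9·10)/13² = 0.6036
κ = (pₒ − pₑ)/(1 − pₑ) = (0.7692 − 0.6036)/(1 − 0.6036) = 0.418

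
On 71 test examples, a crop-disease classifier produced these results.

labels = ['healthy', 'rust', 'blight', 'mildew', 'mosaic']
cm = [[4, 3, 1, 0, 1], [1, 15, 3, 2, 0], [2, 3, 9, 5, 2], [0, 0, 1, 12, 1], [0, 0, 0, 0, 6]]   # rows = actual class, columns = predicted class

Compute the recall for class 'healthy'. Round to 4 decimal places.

0.4444

Treat 'healthy' as positive and all other classes as negative.
recall = TP/(TP+FN).
healthy: TP=4, FN=3+1+0+1=5 → 4/9 = 0.44444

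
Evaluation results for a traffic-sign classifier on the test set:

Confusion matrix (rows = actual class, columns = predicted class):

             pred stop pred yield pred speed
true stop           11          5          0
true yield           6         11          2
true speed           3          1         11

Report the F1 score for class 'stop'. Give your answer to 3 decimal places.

F1 score = 2·TP/(2·TP+FP+FN).
stop: TP=11, FP=6+3=9, FN=5+0=5 → 22/36 = 0.6111

0.611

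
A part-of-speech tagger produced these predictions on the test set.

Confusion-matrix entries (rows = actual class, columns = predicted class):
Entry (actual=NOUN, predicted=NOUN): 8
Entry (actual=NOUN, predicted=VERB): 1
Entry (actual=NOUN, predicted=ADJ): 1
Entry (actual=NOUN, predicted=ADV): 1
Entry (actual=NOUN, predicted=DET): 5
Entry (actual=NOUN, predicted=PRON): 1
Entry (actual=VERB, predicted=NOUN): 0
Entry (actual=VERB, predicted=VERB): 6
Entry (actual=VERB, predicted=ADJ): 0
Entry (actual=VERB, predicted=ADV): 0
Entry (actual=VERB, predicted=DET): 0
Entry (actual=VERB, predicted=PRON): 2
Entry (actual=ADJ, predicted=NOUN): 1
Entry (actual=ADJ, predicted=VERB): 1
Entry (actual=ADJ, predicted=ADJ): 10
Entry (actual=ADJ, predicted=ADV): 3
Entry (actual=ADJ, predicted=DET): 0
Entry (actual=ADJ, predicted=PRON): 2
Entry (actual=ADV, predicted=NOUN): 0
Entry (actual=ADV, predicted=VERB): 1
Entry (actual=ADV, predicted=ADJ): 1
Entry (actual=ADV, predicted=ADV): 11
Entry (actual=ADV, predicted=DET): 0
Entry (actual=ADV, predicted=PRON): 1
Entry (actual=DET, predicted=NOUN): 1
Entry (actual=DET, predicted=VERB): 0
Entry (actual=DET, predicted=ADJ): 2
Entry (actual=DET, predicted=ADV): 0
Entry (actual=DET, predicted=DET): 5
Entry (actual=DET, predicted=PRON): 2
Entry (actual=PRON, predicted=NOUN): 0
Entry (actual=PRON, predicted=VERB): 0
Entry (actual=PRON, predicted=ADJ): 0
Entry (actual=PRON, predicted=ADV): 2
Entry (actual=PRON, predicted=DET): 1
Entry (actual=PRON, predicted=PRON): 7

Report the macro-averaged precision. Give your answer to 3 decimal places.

Per-class precision (TP/(TP+FP)):
  NOUN: TP=8, FP=0+1+0+1+0=2 → 8/10 = 0.8000
  VERB: TP=6, FP=1+1+1+0+0=3 → 6/9 = 0.6667
  ADJ: TP=10, FP=1+0+1+2+0=4 → 10/14 = 0.7143
  ADV: TP=11, FP=1+0+3+0+2=6 → 11/17 = 0.6471
  DET: TP=5, FP=5+0+0+0+1=6 → 5/11 = 0.4545
  PRON: TP=7, FP=1+2+2+1+2=8 → 7/15 = 0.4667
Macro-precision = mean = (0.8000 + 0.6667 + 0.7143 + 0.6471 + 0.4545 + 0.4667) / 6 = 0.625

0.625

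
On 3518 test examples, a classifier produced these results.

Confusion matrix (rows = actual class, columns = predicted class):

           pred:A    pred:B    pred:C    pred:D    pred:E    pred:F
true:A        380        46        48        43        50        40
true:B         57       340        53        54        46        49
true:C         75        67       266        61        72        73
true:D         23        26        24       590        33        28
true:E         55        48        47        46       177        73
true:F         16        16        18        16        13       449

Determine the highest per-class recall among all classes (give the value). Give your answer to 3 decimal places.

Per-class recall (TP/(TP+FN)):
  A: TP=380, FN=46+48+43+50+40=227 → 380/607 = 0.6260
  B: TP=340, FN=57+53+54+46+49=259 → 340/599 = 0.5676
  C: TP=266, FN=75+67+61+72+73=348 → 266/614 = 0.4332
  D: TP=590, FN=23+26+24+33+28=134 → 590/724 = 0.8149
  E: TP=177, FN=55+48+47+46+73=269 → 177/446 = 0.3969
  F: TP=449, FN=16+16+18+16+13=79 → 449/528 = 0.8504
Highest is class 'F' with recall = 0.850.

0.850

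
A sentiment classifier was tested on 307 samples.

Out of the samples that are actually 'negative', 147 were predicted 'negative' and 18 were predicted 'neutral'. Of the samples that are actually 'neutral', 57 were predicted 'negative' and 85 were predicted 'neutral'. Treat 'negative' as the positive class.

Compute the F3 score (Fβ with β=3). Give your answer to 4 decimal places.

Fβ = (1+β²)·TP / ((1+β²)·TP + β²·FN + FP), with β²=9
= 10·147 / (10·147 + 9·18 + 57) = 0.8703

0.8703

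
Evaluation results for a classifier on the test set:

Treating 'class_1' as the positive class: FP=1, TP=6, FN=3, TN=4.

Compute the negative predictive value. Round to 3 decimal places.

0.571

NPV = TN/(TN+FN) = 4/(4+3) = 0.571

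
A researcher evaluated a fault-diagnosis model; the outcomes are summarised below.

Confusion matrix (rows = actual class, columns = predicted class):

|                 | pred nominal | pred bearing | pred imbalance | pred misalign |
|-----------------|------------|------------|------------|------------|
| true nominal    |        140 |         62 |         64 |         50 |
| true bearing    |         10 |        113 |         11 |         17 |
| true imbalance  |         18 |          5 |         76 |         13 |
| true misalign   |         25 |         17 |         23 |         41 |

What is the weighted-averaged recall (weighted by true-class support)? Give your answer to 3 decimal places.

0.540

Per-class recall (TP/(TP+FN)):
  nominal: TP=140, FN=62+64+50=176 → 140/316 = 0.4430
  bearing: TP=113, FN=10+11+17=38 → 113/151 = 0.7483
  imbalance: TP=76, FN=18+5+13=36 → 76/112 = 0.6786
  misalign: TP=41, FN=25+17+23=65 → 41/106 = 0.3868
Weighted-recall = Σ (supportᵢ/N)·recallᵢ with N=685: (316/685)·0.4430 + (151/685)·0.7483 + (112/685)·0.6786 + (106/685)·0.3868 = 0.540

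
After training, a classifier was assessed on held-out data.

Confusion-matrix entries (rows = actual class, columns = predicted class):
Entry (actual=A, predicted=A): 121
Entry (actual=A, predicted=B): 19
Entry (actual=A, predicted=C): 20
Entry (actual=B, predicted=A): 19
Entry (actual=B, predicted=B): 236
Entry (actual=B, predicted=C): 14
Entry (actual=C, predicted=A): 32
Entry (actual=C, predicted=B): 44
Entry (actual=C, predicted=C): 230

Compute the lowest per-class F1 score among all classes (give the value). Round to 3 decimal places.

Per-class F1 score (2·TP/(2·TP+FP+FN)):
  A: TP=121, FP=19+32=51, FN=19+20=39 → 242/332 = 0.7289
  B: TP=236, FP=19+44=63, FN=19+14=33 → 472/568 = 0.8310
  C: TP=230, FP=20+14=34, FN=32+44=76 → 460/570 = 0.8070
Lowest is class 'A' with F1 score = 0.729.

0.729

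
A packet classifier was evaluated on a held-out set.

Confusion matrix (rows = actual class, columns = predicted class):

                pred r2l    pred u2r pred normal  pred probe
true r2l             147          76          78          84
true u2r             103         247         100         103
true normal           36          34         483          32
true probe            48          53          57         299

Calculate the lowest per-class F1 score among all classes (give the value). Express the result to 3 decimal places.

0.409

Per-class F1 score (2·TP/(2·TP+FP+FN)):
  r2l: TP=147, FP=103+36+48=187, FN=76+78+84=238 → 294/719 = 0.4089
  u2r: TP=247, FP=76+34+53=163, FN=103+100+103=306 → 494/963 = 0.5130
  normal: TP=483, FP=78+100+57=235, FN=36+34+32=102 → 966/1303 = 0.7414
  probe: TP=299, FP=84+103+32=219, FN=48+53+57=158 → 598/975 = 0.6133
Lowest is class 'r2l' with F1 score = 0.409.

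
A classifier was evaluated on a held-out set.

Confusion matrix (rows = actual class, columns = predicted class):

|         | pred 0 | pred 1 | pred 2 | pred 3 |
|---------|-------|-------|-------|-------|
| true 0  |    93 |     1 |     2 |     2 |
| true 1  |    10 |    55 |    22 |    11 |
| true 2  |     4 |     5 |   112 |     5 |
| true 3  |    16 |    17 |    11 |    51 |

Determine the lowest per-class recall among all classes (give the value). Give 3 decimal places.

Per-class recall (TP/(TP+FN)):
  0: TP=93, FN=1+2+2=5 → 93/98 = 0.9490
  1: TP=55, FN=10+22+11=43 → 55/98 = 0.5612
  2: TP=112, FN=4+5+5=14 → 112/126 = 0.8889
  3: TP=51, FN=16+17+11=44 → 51/95 = 0.5368
Lowest is class '3' with recall = 0.537.

0.537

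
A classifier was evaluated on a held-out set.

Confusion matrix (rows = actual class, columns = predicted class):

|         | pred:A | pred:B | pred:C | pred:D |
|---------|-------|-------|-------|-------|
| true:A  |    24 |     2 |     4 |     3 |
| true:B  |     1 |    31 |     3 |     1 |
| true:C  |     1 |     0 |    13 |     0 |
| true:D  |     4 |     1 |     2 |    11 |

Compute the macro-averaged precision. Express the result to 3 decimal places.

0.759

Per-class precision (TP/(TP+FP)):
  A: TP=24, FP=1+1+4=6 → 24/30 = 0.8000
  B: TP=31, FP=2+0+1=3 → 31/34 = 0.9118
  C: TP=13, FP=4+3+2=9 → 13/22 = 0.5909
  D: TP=11, FP=3+1+0=4 → 11/15 = 0.7333
Macro-precision = mean = (0.8000 + 0.9118 + 0.5909 + 0.7333) / 4 = 0.759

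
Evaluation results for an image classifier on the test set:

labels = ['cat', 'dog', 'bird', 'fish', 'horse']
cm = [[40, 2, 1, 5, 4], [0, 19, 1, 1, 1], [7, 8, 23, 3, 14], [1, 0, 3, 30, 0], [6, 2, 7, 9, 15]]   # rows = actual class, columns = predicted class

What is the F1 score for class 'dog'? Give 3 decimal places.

0.717

F1 score = 2·TP/(2·TP+FP+FN).
dog: TP=19, FP=2+8+0+2=12, FN=0+1+1+1=3 → 38/53 = 0.7170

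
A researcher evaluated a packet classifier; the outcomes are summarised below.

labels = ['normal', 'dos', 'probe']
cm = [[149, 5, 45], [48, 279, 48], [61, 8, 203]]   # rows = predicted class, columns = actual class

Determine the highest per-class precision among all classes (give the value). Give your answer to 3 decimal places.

0.749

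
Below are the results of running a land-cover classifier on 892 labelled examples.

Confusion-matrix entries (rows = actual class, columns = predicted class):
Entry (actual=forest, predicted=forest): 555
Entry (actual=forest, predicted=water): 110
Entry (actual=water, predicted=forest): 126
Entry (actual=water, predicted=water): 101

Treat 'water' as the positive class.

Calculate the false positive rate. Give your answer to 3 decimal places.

0.165

FPR = FP/(FP+TN) = 110/(110+555) = 0.165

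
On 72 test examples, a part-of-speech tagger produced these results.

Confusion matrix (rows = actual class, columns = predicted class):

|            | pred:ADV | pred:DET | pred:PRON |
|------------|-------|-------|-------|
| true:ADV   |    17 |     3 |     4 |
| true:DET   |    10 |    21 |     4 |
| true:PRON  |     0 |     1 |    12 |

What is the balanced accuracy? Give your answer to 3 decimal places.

0.744

Balanced accuracy = mean of per-class recall.
  ADV: recall = 17/24 = 0.7083
  DET: recall = 21/35 = 0.6000
  PRON: recall = 12/13 = 0.9231
Mean = (0.7083 + 0.6000 + 0.9231) / 3 = 0.744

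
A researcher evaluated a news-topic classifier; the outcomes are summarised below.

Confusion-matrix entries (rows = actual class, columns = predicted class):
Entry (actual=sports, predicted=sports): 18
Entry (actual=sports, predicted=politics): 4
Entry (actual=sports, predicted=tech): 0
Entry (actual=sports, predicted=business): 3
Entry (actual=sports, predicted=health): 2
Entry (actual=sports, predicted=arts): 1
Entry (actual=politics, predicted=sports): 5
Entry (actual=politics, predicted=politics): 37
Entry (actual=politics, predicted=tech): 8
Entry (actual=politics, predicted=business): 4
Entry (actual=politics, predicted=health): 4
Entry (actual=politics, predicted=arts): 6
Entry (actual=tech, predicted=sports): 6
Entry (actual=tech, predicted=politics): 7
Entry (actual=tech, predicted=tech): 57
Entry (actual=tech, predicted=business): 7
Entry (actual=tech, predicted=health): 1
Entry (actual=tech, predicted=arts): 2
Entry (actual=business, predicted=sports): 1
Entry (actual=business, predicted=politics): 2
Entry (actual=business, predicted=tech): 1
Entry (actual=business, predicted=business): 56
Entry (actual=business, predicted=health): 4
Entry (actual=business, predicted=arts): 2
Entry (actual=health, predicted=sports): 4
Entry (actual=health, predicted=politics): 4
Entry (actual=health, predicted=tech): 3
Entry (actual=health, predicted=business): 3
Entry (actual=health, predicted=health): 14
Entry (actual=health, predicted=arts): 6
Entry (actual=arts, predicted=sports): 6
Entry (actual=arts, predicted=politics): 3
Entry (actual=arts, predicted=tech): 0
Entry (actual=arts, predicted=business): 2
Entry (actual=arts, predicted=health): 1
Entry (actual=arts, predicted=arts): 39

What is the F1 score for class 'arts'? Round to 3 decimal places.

0.729

One-vs-rest for 'arts': TP = diagonal; FP = other classes predicted 'arts'; FN = 'arts' predicted as other.
F1 score = 2·TP/(2·TP+FP+FN).
arts: TP=39, FP=1+6+2+2+6=17, FN=6+3+0+2+1=12 → 78/107 = 0.7290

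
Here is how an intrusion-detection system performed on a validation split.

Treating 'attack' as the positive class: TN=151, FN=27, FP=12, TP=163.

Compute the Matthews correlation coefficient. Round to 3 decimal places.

0.782

MCC = (TP·TN − FP·FN) / √((TP+FP)(TP+FN)(TN+FP)(TN+FN))
Numerator = 163·151 − 12·27 = 24289
Denominator = √(175·190·163·178) = √964715500 = 31059.8696
MCC = 24289 / 31059.8696 = 0.782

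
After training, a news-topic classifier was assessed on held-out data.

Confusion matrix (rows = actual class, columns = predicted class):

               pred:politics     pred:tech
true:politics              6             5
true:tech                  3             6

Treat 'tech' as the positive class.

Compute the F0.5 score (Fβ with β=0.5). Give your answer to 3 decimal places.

Fβ = (1+β²)·TP / ((1+β²)·TP + β²·FN + FP), with β²=1/4
= 1.25·6 / (1.25·6 + 0.25·3 + 5) = 0.566

0.566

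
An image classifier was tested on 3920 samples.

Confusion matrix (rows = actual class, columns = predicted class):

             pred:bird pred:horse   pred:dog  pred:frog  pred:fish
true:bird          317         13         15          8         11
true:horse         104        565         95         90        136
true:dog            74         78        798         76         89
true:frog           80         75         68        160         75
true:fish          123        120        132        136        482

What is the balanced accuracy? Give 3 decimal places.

0.598

Balanced accuracy = mean of per-class recall.
  bird: recall = 317/364 = 0.8709
  horse: recall = 565/990 = 0.5707
  dog: recall = 798/1115 = 0.7157
  frog: recall = 160/458 = 0.3493
  fish: recall = 482/993 = 0.4854
Mean = (0.8709 + 0.5707 + 0.7157 + 0.3493 + 0.4854) / 5 = 0.598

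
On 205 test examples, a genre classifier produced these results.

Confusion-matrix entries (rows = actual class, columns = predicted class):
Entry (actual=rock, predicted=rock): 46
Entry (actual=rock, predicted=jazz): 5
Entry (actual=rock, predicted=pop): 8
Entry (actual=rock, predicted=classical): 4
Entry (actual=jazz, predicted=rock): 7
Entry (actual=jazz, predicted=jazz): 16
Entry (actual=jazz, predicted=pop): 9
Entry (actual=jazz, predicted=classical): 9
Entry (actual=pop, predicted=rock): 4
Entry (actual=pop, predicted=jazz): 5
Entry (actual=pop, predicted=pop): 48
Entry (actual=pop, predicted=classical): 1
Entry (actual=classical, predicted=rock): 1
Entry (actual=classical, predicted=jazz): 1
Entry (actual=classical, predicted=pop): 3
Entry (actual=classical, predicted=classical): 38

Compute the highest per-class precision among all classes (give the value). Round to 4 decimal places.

0.7931

Per-class precision (TP/(TP+FP)):
  rock: TP=46, FP=7+4+1=12 → 46/58 = 0.79310
  jazz: TP=16, FP=5+5+1=11 → 16/27 = 0.59259
  pop: TP=48, FP=8+9+3=20 → 48/68 = 0.70588
  classical: TP=38, FP=4+9+1=14 → 38/52 = 0.73077
Highest is class 'rock' with precision = 0.7931.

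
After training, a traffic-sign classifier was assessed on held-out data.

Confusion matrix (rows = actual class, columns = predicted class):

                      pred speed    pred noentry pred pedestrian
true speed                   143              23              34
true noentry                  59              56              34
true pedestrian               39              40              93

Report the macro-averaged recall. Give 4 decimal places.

0.5438

Per-class recall (TP/(TP+FN)):
  speed: TP=143, FN=23+34=57 → 143/200 = 0.71500
  noentry: TP=56, FN=59+34=93 → 56/149 = 0.37584
  pedestrian: TP=93, FN=39+40=79 → 93/172 = 0.54070
Macro-recall = mean = (0.71500 + 0.37584 + 0.54070) / 3 = 0.5438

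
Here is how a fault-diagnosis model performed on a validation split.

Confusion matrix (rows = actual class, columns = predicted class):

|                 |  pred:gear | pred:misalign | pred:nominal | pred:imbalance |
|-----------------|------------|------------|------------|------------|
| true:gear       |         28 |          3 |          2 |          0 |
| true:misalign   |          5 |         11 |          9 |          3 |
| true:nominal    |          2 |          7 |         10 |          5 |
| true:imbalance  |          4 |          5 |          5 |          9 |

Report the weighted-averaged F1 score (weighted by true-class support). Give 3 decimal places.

Per-class F1 score (2·TP/(2·TP+FP+FN)):
  gear: TP=28, FP=5+2+4=11, FN=3+2+0=5 → 56/72 = 0.7778
  misalign: TP=11, FP=3+7+5=15, FN=5+9+3=17 → 22/54 = 0.4074
  nominal: TP=10, FP=2+9+5=16, FN=2+7+5=14 → 20/50 = 0.4000
  imbalance: TP=9, FP=0+3+5=8, FN=4+5+5=14 → 18/40 = 0.4500
Weighted-F1 score = Σ (supportᵢ/N)·F1 scoreᵢ with N=108: (33/108)·0.7778 + (28/108)·0.4074 + (24/108)·0.4000 + (23/108)·0.4500 = 0.528

0.528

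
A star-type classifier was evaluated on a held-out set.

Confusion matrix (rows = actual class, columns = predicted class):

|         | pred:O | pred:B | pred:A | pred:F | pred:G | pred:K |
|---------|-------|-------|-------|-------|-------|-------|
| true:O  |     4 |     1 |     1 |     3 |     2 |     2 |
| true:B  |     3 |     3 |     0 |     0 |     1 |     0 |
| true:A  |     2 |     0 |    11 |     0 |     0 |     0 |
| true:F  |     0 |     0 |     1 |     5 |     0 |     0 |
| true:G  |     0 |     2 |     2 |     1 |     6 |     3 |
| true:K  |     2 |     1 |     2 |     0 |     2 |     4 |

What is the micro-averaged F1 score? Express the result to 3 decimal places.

Micro-averaging pools counts across classes: ΣTP=33, ΣFP=31, ΣFN=31.
Micro-F1 score = 2·TP/(2·TP+FP+FN) on pooled counts = 0.516 (equals overall accuracy in single-label multiclass).

0.516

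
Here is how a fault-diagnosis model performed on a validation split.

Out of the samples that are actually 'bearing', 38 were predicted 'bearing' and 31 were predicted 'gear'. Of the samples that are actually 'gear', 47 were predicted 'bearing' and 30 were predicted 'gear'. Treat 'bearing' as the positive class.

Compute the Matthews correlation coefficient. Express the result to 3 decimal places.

-0.060

MCC = (TP·TN − FP·FN) / √((TP+FP)(TP+FN)(TN+FP)(TN+FN))
Numerator = 38·30 − 47·31 = -317
Denominator = √(85·69·77·61) = √27547905 = 5248.6098
MCC = -317 / 5248.6098 = -0.060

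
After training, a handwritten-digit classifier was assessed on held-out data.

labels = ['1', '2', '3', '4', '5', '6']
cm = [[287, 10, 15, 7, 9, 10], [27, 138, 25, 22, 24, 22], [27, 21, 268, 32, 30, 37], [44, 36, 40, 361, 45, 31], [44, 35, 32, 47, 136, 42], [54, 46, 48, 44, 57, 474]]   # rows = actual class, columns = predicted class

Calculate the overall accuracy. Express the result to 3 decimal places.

Accuracy = trace / total = (287+138+268+361+136+474=1664) / 2627 = 1664/2627 = 0.633

0.633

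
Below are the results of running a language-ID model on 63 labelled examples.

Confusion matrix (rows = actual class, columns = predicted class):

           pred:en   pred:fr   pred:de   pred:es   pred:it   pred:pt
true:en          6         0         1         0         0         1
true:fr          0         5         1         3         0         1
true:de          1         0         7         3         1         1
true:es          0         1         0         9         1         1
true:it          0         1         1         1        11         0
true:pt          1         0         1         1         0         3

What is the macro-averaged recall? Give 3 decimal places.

Per-class recall (TP/(TP+FN)):
  en: TP=6, FN=0+1+0+0+1=2 → 6/8 = 0.7500
  fr: TP=5, FN=0+1+3+0+1=5 → 5/10 = 0.5000
  de: TP=7, FN=1+0+3+1+1=6 → 7/13 = 0.5385
  es: TP=9, FN=0+1+0+1+1=3 → 9/12 = 0.7500
  it: TP=11, FN=0+1+1+1+0=3 → 11/14 = 0.7857
  pt: TP=3, FN=1+0+1+1+0=3 → 3/6 = 0.5000
Macro-recall = mean = (0.7500 + 0.5000 + 0.5385 + 0.7500 + 0.7857 + 0.5000) / 6 = 0.637

0.637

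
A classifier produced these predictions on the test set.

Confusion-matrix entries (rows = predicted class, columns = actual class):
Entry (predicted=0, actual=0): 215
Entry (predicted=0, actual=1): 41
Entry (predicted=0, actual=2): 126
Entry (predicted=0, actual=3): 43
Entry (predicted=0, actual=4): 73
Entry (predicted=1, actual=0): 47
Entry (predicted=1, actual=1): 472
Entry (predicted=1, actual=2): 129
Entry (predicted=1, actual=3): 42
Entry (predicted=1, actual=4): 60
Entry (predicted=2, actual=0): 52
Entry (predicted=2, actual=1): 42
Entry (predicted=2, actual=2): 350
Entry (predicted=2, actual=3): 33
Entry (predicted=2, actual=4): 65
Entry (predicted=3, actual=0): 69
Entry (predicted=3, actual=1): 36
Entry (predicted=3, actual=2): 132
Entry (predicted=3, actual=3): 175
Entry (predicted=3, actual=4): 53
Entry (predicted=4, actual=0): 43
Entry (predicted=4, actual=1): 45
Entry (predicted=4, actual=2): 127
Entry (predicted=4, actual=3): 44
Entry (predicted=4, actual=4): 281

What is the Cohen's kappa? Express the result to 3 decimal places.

Observed agreement pₒ = trace/N = 1493/2795 = 0.5342
Expected agreement pₑ = Σ (rowᵢ·colᵢ)/N² = (426·498 + 636·750 + 864·542 + 337·465 + 532·540)/2795² = 0.2050
κ = (pₒ − pₑ)/(1 − pₑ) = (0.5342 − 0.2050)/(1 − 0.2050) = 0.414

0.414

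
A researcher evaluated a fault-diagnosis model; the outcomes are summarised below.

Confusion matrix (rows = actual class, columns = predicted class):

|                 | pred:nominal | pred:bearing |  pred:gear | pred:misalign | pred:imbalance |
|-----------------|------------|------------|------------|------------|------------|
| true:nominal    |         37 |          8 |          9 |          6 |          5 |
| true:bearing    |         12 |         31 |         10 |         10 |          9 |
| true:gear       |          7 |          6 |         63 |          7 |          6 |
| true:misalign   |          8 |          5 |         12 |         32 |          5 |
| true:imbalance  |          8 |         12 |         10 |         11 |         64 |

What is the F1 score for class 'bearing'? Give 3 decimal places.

0.463

Treat 'bearing' as positive and all other classes as negative.
F1 score = 2·TP/(2·TP+FP+FN).
bearing: TP=31, FP=8+6+5+12=31, FN=12+10+10+9=41 → 62/134 = 0.4627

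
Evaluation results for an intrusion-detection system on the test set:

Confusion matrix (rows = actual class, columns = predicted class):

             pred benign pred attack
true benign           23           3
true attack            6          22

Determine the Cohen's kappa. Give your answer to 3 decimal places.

0.668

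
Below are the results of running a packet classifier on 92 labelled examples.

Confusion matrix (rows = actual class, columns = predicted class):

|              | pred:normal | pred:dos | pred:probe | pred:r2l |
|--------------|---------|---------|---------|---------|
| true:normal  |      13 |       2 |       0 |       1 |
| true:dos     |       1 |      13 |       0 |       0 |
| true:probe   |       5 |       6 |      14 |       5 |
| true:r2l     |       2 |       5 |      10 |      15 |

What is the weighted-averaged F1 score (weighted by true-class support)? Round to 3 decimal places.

Per-class F1 score (2·TP/(2·TP+FP+FN)):
  normal: TP=13, FP=1+5+2=8, FN=2+0+1=3 → 26/37 = 0.7027
  dos: TP=13, FP=2+6+5=13, FN=1+0+0=1 → 26/40 = 0.6500
  probe: TP=14, FP=0+0+10=10, FN=5+6+5=16 → 28/54 = 0.5185
  r2l: TP=15, FP=1+0+5=6, FN=2+5+10=17 → 30/53 = 0.5660
Weighted-F1 score = Σ (supportᵢ/N)·F1 scoreᵢ with N=92: (16/92)·0.7027 + (14/92)·0.6500 + (30/92)·0.5185 + (32/92)·0.5660 = 0.587

0.587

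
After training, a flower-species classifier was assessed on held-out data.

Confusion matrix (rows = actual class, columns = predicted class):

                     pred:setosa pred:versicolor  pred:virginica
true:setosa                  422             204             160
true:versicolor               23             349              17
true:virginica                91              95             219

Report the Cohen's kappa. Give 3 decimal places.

0.439

Observed agreement pₒ = trace/N = 990/1580 = 0.6266
Expected agreement pₑ = Σ (rowᵢ·colᵢ)/N² = (786·536 + 389·648 + 405·396)/1580² = 0.3340
κ = (pₒ − pₑ)/(1 − pₑ) = (0.6266 − 0.3340)/(1 − 0.3340) = 0.439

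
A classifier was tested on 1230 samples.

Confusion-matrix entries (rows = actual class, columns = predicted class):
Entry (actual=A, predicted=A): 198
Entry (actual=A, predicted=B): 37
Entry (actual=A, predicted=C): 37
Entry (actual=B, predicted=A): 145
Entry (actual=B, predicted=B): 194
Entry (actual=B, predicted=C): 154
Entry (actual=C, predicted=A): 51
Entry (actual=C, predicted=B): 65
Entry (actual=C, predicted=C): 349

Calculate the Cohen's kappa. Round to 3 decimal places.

0.404

Observed agreement pₒ = trace/N = 741/1230 = 0.6024
Expected agreement pₑ = Σ (rowᵢ·colᵢ)/N² = (272·394 + 493·296 + 465·540)/1230² = 0.3333
κ = (pₒ − pₑ)/(1 − pₑ) = (0.6024 − 0.3333)/(1 − 0.3333) = 0.404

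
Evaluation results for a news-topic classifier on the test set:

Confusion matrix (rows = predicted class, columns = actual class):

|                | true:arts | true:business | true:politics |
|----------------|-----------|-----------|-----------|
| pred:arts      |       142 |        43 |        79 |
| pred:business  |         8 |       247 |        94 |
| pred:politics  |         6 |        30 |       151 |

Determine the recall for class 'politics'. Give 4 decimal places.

0.4660

recall = TP/(TP+FN).
politics: TP=151, FN=79+94=173 → 151/324 = 0.46605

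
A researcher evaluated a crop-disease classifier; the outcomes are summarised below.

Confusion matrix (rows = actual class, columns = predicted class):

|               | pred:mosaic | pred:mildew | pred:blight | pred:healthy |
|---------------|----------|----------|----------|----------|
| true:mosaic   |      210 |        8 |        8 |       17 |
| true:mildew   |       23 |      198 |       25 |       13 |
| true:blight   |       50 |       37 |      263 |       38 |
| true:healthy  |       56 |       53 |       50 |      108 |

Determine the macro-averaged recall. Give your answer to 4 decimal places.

0.6778

Per-class recall (TP/(TP+FN)):
  mosaic: TP=210, FN=8+8+17=33 → 210/243 = 0.86420
  mildew: TP=198, FN=23+25+13=61 → 198/259 = 0.76448
  blight: TP=263, FN=50+37+38=125 → 263/388 = 0.67784
  healthy: TP=108, FN=56+53+50=159 → 108/267 = 0.40449
Macro-recall = mean = (0.86420 + 0.76448 + 0.67784 + 0.40449) / 4 = 0.6778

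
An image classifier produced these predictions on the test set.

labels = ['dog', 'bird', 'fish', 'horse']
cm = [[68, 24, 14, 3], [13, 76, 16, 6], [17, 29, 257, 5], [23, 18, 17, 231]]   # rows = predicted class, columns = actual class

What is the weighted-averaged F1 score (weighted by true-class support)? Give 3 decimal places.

0.766

Per-class F1 score (2·TP/(2·TP+FP+FN)):
  dog: TP=68, FP=24+14+3=41, FN=13+17+23=53 → 136/230 = 0.5913
  bird: TP=76, FP=13+16+6=35, FN=24+29+18=71 → 152/258 = 0.5891
  fish: TP=257, FP=17+29+5=51, FN=14+16+17=47 → 514/612 = 0.8399
  horse: TP=231, FP=23+18+17=58, FN=3+6+5=14 → 462/534 = 0.8652
Weighted-F1 score = Σ (supportᵢ/N)·F1 scoreᵢ with N=817: (121/817)·0.5913 + (147/817)·0.5891 + (304/817)·0.8399 + (245/817)·0.8652 = 0.766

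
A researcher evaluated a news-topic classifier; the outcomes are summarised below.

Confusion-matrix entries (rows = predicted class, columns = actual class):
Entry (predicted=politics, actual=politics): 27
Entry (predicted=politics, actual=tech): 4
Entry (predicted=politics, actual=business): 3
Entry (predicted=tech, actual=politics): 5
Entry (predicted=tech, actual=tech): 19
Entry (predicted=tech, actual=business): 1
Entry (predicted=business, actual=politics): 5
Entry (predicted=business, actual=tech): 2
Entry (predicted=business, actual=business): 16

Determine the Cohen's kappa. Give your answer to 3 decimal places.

Observed agreement pₒ = trace/N = 62/82 = 0.7561
Expected agreement pₑ = Σ (rowᵢ·colᵢ)/N² = (37·34 + 25·25 + 20·23)/82² = 0.3485
κ = (pₒ − pₑ)/(1 − pₑ) = (0.7561 − 0.3485)/(1 − 0.3485) = 0.626

0.626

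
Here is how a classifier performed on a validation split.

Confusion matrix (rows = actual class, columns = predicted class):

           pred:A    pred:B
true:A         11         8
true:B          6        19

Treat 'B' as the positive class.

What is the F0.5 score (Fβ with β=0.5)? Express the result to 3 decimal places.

0.714

Fβ = (1+β²)·TP / ((1+β²)·TP + β²·FN + FP), with β²=1/4
= 1.25·19 / (1.25·19 + 0.25·6 + 8) = 0.714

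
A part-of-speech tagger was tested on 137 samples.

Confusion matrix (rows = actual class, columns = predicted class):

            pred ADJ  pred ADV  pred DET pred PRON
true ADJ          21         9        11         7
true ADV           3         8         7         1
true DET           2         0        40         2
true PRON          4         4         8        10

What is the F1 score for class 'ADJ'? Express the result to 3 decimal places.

One-vs-rest for 'ADJ': TP = diagonal; FP = other classes predicted 'ADJ'; FN = 'ADJ' predicted as other.
F1 score = 2·TP/(2·TP+FP+FN).
ADJ: TP=21, FP=3+2+4=9, FN=9+11+7=27 → 42/78 = 0.5385

0.538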